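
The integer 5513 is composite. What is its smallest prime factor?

5513 is odd.
Digit sum 14, not divisible by 3.
Ends in 3: not divisible by 5.
7: 5513 = 7·787 + 4
11: 5513 = 11·501 + 2
13: 5513 = 13·424 + 1
17: 5513 = 17·324 + 5
19: 5513 = 19·290 + 3
23: 5513 = 23·239 + 16
29: 5513 = 29·190 + 3
31: 5513 = 31·177 + 26
37: 5513 = 37·149

37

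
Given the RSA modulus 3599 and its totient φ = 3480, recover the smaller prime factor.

59

φ(n) = (p−1)(q−1) = n − (p+q) + 1, so p + q = 3599 − 3480 + 1 = 120.
p and q are the roots of t² − 120t + 3599 = 0.
Discriminant: 120² − 4·3599 = 14400 − 14396 = 4; √4 = 2.
q = (120 − 2)/2 = 59, p = (120 + 2)/2 = 61.
Check: 59 · 61 = 3599.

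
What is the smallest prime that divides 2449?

2449 is odd.
Digit sum 19, not divisible by 3.
Ends in 9: not divisible by 5.
7: 2449 = 7·349 + 6
11: 2449 = 11·222 + 7
13: 2449 = 13·188 + 5
17: 2449 = 17·144 + 1
19: 2449 = 19·128 + 17
23: 2449 = 23·106 + 11
29: 2449 = 29·84 + 13
31: 2449 = 31·79

31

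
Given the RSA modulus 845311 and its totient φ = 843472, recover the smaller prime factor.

887

φ(n) = (p−1)(q−1) = n − (p+q) + 1, so p + q = 845311 − 843472 + 1 = 1840.
p and q are the roots of t² − 1840t + 845311 = 0.
Discriminant: 1840² − 4·845311 = 3385600 − 3381244 = 4356; √4356 = 66.
q = (1840 − 66)/2 = 887, p = (1840 + 66)/2 = 953.
Check: 887 · 953 = 845311.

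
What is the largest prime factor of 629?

629 = 17 · 37
37 is prime.
So 629 = 17 · 37; the largest prime factor is 37.

37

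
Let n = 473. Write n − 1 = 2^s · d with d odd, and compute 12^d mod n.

473 − 1 = 472 = 2^3 · 59, so d = 59.
12^1 ≡ 12 (mod 473)
12^2 ≡ 12^2 = 144 ≡ 144 (mod 473)
12^4 ≡ 144^2 = 20736 ≡ 397 (mod 473)
12^8 ≡ 397^2 = 157609 ≡ 100 (mod 473)
12^16 ≡ 100^2 = 10000 ≡ 67 (mod 473)
12^32 ≡ 67^2 = 4489 ≡ 232 (mod 473)
59 = 32 + 16 + 8 + 2 + 1 in binary powers of 2.
So 12^59 ≡ 232 · 67 · 100 · 144 · 12 ≡ 331 (mod 473).
Squaring chain: 331 → 298 → 353; never reaches −1, so base 12 is a Miller–Rabin witness that 473 is composite.

331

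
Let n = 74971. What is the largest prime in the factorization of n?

79

74971 = 13 · 5767
5767 = 73 · 79
79 is prime.
So 74971 = 13 · 73 · 79; the largest prime factor is 79.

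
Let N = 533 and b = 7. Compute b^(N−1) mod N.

113

7^1 ≡ 7 (mod 533)
7^2 ≡ 7^2 = 49 ≡ 49 (mod 533)
7^4 ≡ 49^2 = 2401 ≡ 269 (mod 533)
7^8 ≡ 269^2 = 72361 ≡ 406 (mod 533)
7^16 ≡ 406^2 = 164836 ≡ 139 (mod 533)
7^32 ≡ 139^2 = 19321 ≡ 133 (mod 533)
7^64 ≡ 133^2 = 17689 ≡ 100 (mod 533)
7^128 ≡ 100^2 = 10000 ≡ 406 (mod 533)
7^256 ≡ 406^2 = 164836 ≡ 139 (mod 533)
7^512 ≡ 139^2 = 19321 ≡ 133 (mod 533)
532 = 512 + 16 + 4 in binary powers of 2.
So 7^532 ≡ 133 · 139 · 269 ≡ 113 (mod 533).
Since 113 ≠ 1, base 7 is a Fermat witness: 533 is composite.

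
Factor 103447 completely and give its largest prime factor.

103447 = 31 · 3337
3337 = 47 · 71
71 is prime.
So 103447 = 31 · 47 · 71; the largest prime factor is 71.

71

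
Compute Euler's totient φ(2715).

1440

Factor: 2715 = 3 · 5 · 181.
φ(2715) = (3−1) · (5−1) · (181−1) = 2 · 4 · 180 = 1440.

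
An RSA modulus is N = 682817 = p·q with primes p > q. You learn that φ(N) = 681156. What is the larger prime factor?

φ(n) = (p−1)(q−1) = n − (p+q) + 1, so p + q = 682817 − 681156 + 1 = 1662.
p and q are the roots of t² − 1662t + 682817 = 0.
Discriminant: 1662² − 4·682817 = 2762244 − 2731268 = 30976; √30976 = 176.
q = (1662 − 176)/2 = 743, p = (1662 + 176)/2 = 919.
Check: 743 · 919 = 682817.

919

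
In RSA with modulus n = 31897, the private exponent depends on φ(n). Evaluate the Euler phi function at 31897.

31540

Factor: 31897 = 167 · 191.
φ(31897) = (167−1) · (191−1) = 166 · 190 = 31540.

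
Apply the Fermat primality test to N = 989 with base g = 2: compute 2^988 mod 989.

213

2^1 ≡ 2 (mod 989)
2^2 ≡ 2^2 = 4 ≡ 4 (mod 989)
2^4 ≡ 4^2 = 16 ≡ 16 (mod 989)
2^8 ≡ 16^2 = 256 ≡ 256 (mod 989)
2^16 ≡ 256^2 = 65536 ≡ 262 (mod 989)
2^32 ≡ 262^2 = 68644 ≡ 403 (mod 989)
2^64 ≡ 403^2 = 162409 ≡ 213 (mod 989)
2^128 ≡ 213^2 = 45369 ≡ 864 (mod 989)
2^256 ≡ 864^2 = 746496 ≡ 790 (mod 989)
2^512 ≡ 790^2 = 624100 ≡ 41 (mod 989)
988 = 512 + 256 + 128 + 64 + 16 + 8 + 4 in binary powers of 2.
So 2^988 ≡ 41 · 790 · 864 · 213 · 262 · 256 · 16 ≡ 213 (mod 989).
Since 213 ≠ 1, base 2 is a Fermat witness: 989 is composite.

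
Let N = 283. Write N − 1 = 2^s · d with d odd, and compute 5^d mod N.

283 − 1 = 282 = 2^1 · 141, so d = 141.
5^1 ≡ 5 (mod 283)
5^2 ≡ 5^2 = 25 ≡ 25 (mod 283)
5^4 ≡ 25^2 = 625 ≡ 59 (mod 283)
5^8 ≡ 59^2 = 3481 ≡ 85 (mod 283)
5^16 ≡ 85^2 = 7225 ≡ 150 (mod 283)
5^32 ≡ 150^2 = 22500 ≡ 143 (mod 283)
5^64 ≡ 143^2 = 20449 ≡ 73 (mod 283)
5^128 ≡ 73^2 = 5329 ≡ 235 (mod 283)
141 = 128 + 8 + 4 + 1 in binary powers of 2.
So 5^141 ≡ 235 · 85 · 59 · 5 ≡ 282 (mod 283).
Since 5^d ≡ 282 (mod 283), base 5 does not prove 283 composite.

282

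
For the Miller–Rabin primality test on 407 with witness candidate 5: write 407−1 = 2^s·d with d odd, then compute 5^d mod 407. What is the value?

407 − 1 = 406 = 2^1 · 203, so d = 203.
5^1 ≡ 5 (mod 407)
5^2 ≡ 5^2 = 25 ≡ 25 (mod 407)
5^4 ≡ 25^2 = 625 ≡ 218 (mod 407)
5^8 ≡ 218^2 = 47524 ≡ 312 (mod 407)
5^16 ≡ 312^2 = 97344 ≡ 71 (mod 407)
5^32 ≡ 71^2 = 5041 ≡ 157 (mod 407)
5^64 ≡ 157^2 = 24649 ≡ 229 (mod 407)
5^128 ≡ 229^2 = 52441 ≡ 345 (mod 407)
203 = 128 + 64 + 8 + 2 + 1 in binary powers of 2.
So 5^203 ≡ 345 · 229 · 312 · 25 · 5 ≡ 279 (mod 407).
Squaring chain: 279; never reaches −1, so base 5 is a Miller–Rabin witness that 407 is composite.

279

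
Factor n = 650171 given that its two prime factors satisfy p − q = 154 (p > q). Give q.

Since p = q + 154, we have 650171 = q(q + 154), so q² + 154q − 650171 = 0.
Discriminant: 154² + 4·650171 = 23716 + 2600684 = 2624400; √2624400 = 1620.
q = (−154 + 1620)/2 = 733, and p = q + 154 = 887.
Check: 733 · 887 = 650171.

733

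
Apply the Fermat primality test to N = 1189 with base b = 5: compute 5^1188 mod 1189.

5^1 ≡ 5 (mod 1189)
5^2 ≡ 5^2 = 25 ≡ 25 (mod 1189)
5^4 ≡ 25^2 = 625 ≡ 625 (mod 1189)
5^8 ≡ 625^2 = 390625 ≡ 633 (mod 1189)
5^16 ≡ 633^2 = 400689 ≡ 1185 (mod 1189)
5^32 ≡ 1185^2 = 1404225 ≡ 16 (mod 1189)
5^64 ≡ 16^2 = 256 ≡ 256 (mod 1189)
5^128 ≡ 256^2 = 65536 ≡ 141 (mod 1189)
5^256 ≡ 141^2 = 19881 ≡ 857 (mod 1189)
5^512 ≡ 857^2 = 734449 ≡ 836 (mod 1189)
5^1024 ≡ 836^2 = 698896 ≡ 953 (mod 1189)
1188 = 1024 + 128 + 32 + 4 in binary powers of 2.
So 5^1188 ≡ 953 · 141 · 16 · 625 ≡ 674 (mod 1189).
Since 674 ≠ 1, base 5 is a Fermat witness: 1189 is composite.

674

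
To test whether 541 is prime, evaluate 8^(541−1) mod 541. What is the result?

1

8^1 ≡ 8 (mod 541)
8^2 ≡ 8^2 = 64 ≡ 64 (mod 541)
8^4 ≡ 64^2 = 4096 ≡ 309 (mod 541)
8^8 ≡ 309^2 = 95481 ≡ 265 (mod 541)
8^16 ≡ 265^2 = 70225 ≡ 436 (mod 541)
8^32 ≡ 436^2 = 190096 ≡ 205 (mod 541)
8^64 ≡ 205^2 = 42025 ≡ 368 (mod 541)
8^128 ≡ 368^2 = 135424 ≡ 174 (mod 541)
8^256 ≡ 174^2 = 30276 ≡ 521 (mod 541)
8^512 ≡ 521^2 = 271441 ≡ 400 (mod 541)
540 = 512 + 16 + 8 + 4 in binary powers of 2.
So 8^540 ≡ 400 · 436 · 265 · 309 ≡ 1 (mod 541).
Since the result is 1, base 8 gives no evidence that 541 is composite.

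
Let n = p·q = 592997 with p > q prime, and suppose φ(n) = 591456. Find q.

733

φ(n) = (p−1)(q−1) = n − (p+q) + 1, so p + q = 592997 − 591456 + 1 = 1542.
p and q are the roots of t² − 1542t + 592997 = 0.
Discriminant: 1542² − 4·592997 = 2377764 − 2371988 = 5776; √5776 = 76.
q = (1542 − 76)/2 = 733, p = (1542 + 76)/2 = 809.
Check: 733 · 809 = 592997.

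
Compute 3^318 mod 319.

3^1 ≡ 3 (mod 319)
3^2 ≡ 3^2 = 9 ≡ 9 (mod 319)
3^4 ≡ 9^2 = 81 ≡ 81 (mod 319)
3^8 ≡ 81^2 = 6561 ≡ 181 (mod 319)
3^16 ≡ 181^2 = 32761 ≡ 223 (mod 319)
3^32 ≡ 223^2 = 49729 ≡ 284 (mod 319)
3^64 ≡ 284^2 = 80656 ≡ 268 (mod 319)
3^128 ≡ 268^2 = 71824 ≡ 49 (mod 319)
3^256 ≡ 49^2 = 2401 ≡ 168 (mod 319)
318 = 256 + 32 + 16 + 8 + 4 + 2 in binary powers of 2.
So 3^318 ≡ 168 · 284 · 223 · 181 · 81 · 9 ≡ 5 (mod 319).
Since 5 ≠ 1, base 3 is a Fermat witness: 319 is composite.

5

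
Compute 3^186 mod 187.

3^1 ≡ 3 (mod 187)
3^2 ≡ 3^2 = 9 ≡ 9 (mod 187)
3^4 ≡ 9^2 = 81 ≡ 81 (mod 187)
3^8 ≡ 81^2 = 6561 ≡ 16 (mod 187)
3^16 ≡ 16^2 = 256 ≡ 69 (mod 187)
3^32 ≡ 69^2 = 4761 ≡ 86 (mod 187)
3^64 ≡ 86^2 = 7396 ≡ 103 (mod 187)
3^128 ≡ 103^2 = 10609 ≡ 137 (mod 187)
186 = 128 + 32 + 16 + 8 + 2 in binary powers of 2.
So 3^186 ≡ 137 · 86 · 69 · 16 · 9 ≡ 25 (mod 187).
Since 25 ≠ 1, base 3 is a Fermat witness: 187 is composite.

25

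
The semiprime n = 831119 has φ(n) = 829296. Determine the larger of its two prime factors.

937

φ(n) = (p−1)(q−1) = n − (p+q) + 1, so p + q = 831119 − 829296 + 1 = 1824.
p and q are the roots of t² − 1824t + 831119 = 0.
Discriminant: 1824² − 4·831119 = 3326976 − 3324476 = 2500; √2500 = 50.
q = (1824 − 50)/2 = 887, p = (1824 + 50)/2 = 937.
Check: 887 · 937 = 831119.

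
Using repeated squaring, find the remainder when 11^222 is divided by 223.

11^1 ≡ 11 (mod 223)
11^2 ≡ 11^2 = 121 ≡ 121 (mod 223)
11^4 ≡ 121^2 = 14641 ≡ 146 (mod 223)
11^8 ≡ 146^2 = 21316 ≡ 131 (mod 223)
11^16 ≡ 131^2 = 17161 ≡ 213 (mod 223)
11^32 ≡ 213^2 = 45369 ≡ 100 (mod 223)
11^64 ≡ 100^2 = 10000 ≡ 188 (mod 223)
11^128 ≡ 188^2 = 35344 ≡ 110 (mod 223)
222 = 128 + 64 + 16 + 8 + 4 + 2 in binary powers of 2.
So 11^222 ≡ 110 · 188 · 213 · 131 · 146 · 121 ≡ 1 (mod 223).
Since the result is 1, base 11 gives no evidence that 223 is composite.

1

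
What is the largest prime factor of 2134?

97

2134 = 2 · 1067
1067 = 11 · 97
97 is prime.
So 2134 = 2 · 11 · 97; the largest prime factor is 97.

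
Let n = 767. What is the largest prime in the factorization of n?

59

767 = 13 · 59
59 is prime.
So 767 = 13 · 59; the largest prime factor is 59.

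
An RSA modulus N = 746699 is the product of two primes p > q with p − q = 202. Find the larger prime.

971

Since p = q + 202, we have 746699 = q(q + 202), so q² + 202q − 746699 = 0.
Discriminant: 202² + 4·746699 = 40804 + 2986796 = 3027600; √3027600 = 1740.
q = (−202 + 1740)/2 = 769, and p = q + 202 = 971.
Check: 769 · 971 = 746699.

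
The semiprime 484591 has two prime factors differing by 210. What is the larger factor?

809

Since p = q + 210, we have 484591 = q(q + 210), so q² + 210q − 484591 = 0.
Discriminant: 210² + 4·484591 = 44100 + 1938364 = 1982464; √1982464 = 1408.
q = (−210 + 1408)/2 = 599, and p = q + 210 = 809.
Check: 599 · 809 = 484591.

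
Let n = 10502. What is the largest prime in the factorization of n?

89

10502 = 2 · 5251
5251 = 59 · 89
89 is prime.
So 10502 = 2 · 59 · 89; the largest prime factor is 89.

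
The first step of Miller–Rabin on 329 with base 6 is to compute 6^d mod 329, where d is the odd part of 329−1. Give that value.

244

329 − 1 = 328 = 2^3 · 41, so d = 41.
6^1 ≡ 6 (mod 329)
6^2 ≡ 6^2 = 36 ≡ 36 (mod 329)
6^4 ≡ 36^2 = 1296 ≡ 309 (mod 329)
6^8 ≡ 309^2 = 95481 ≡ 71 (mod 329)
6^16 ≡ 71^2 = 5041 ≡ 106 (mod 329)
6^32 ≡ 106^2 = 11236 ≡ 50 (mod 329)
41 = 32 + 8 + 1 in binary powers of 2.
So 6^41 ≡ 50 · 71 · 6 ≡ 244 (mod 329).
Squaring chain: 244 → 316 → 169; never reaches −1, so base 6 is a Miller–Rabin witness that 329 is composite.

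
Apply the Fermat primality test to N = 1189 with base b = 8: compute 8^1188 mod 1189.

8^1 ≡ 8 (mod 1189)
8^2 ≡ 8^2 = 64 ≡ 64 (mod 1189)
8^4 ≡ 64^2 = 4096 ≡ 529 (mod 1189)
8^8 ≡ 529^2 = 279841 ≡ 426 (mod 1189)
8^16 ≡ 426^2 = 181476 ≡ 748 (mod 1189)
8^32 ≡ 748^2 = 559504 ≡ 674 (mod 1189)
8^64 ≡ 674^2 = 454276 ≡ 78 (mod 1189)
8^128 ≡ 78^2 = 6084 ≡ 139 (mod 1189)
8^256 ≡ 139^2 = 19321 ≡ 297 (mod 1189)
8^512 ≡ 297^2 = 88209 ≡ 223 (mod 1189)
8^1024 ≡ 223^2 = 49729 ≡ 980 (mod 1189)
1188 = 1024 + 128 + 32 + 4 in binary powers of 2.
So 8^1188 ≡ 980 · 139 · 674 · 529 ≡ 836 (mod 1189).
Since 836 ≠ 1, base 8 is a Fermat witness: 1189 is composite.

836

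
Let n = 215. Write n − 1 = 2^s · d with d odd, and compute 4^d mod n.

215 − 1 = 214 = 2^1 · 107, so d = 107.
4^1 ≡ 4 (mod 215)
4^2 ≡ 4^2 = 16 ≡ 16 (mod 215)
4^4 ≡ 16^2 = 256 ≡ 41 (mod 215)
4^8 ≡ 41^2 = 1681 ≡ 176 (mod 215)
4^16 ≡ 176^2 = 30976 ≡ 16 (mod 215)
4^32 ≡ 16^2 = 256 ≡ 41 (mod 215)
4^64 ≡ 41^2 = 1681 ≡ 176 (mod 215)
107 = 64 + 32 + 8 + 2 + 1 in binary powers of 2.
So 4^107 ≡ 176 · 41 · 176 · 16 · 4 ≡ 59 (mod 215).
Squaring chain: 59; never reaches −1, so base 4 is a Miller–Rabin witness that 215 is composite.

59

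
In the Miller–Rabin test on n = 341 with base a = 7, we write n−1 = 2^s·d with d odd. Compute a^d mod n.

341 − 1 = 340 = 2^2 · 85, so d = 85.
7^1 ≡ 7 (mod 341)
7^2 ≡ 7^2 = 49 ≡ 49 (mod 341)
7^4 ≡ 49^2 = 2401 ≡ 14 (mod 341)
7^8 ≡ 14^2 = 196 ≡ 196 (mod 341)
7^16 ≡ 196^2 = 38416 ≡ 224 (mod 341)
7^32 ≡ 224^2 = 50176 ≡ 49 (mod 341)
7^64 ≡ 49^2 = 2401 ≡ 14 (mod 341)
85 = 64 + 16 + 4 + 1 in binary powers of 2.
So 7^85 ≡ 14 · 224 · 14 · 7 ≡ 87 (mod 341).
Squaring chain: 87 → 67; never reaches −1, so base 7 is a Miller–Rabin witness that 341 is composite.

87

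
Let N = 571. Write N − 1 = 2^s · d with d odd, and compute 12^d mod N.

571 − 1 = 570 = 2^1 · 285, so d = 285.
12^1 ≡ 12 (mod 571)
12^2 ≡ 12^2 = 144 ≡ 144 (mod 571)
12^4 ≡ 144^2 = 20736 ≡ 180 (mod 571)
12^8 ≡ 180^2 = 32400 ≡ 424 (mod 571)
12^16 ≡ 424^2 = 179776 ≡ 482 (mod 571)
12^32 ≡ 482^2 = 232324 ≡ 498 (mod 571)
12^64 ≡ 498^2 = 248004 ≡ 190 (mod 571)
12^128 ≡ 190^2 = 36100 ≡ 127 (mod 571)
12^256 ≡ 127^2 = 16129 ≡ 141 (mod 571)
285 = 256 + 16 + 8 + 4 + 1 in binary powers of 2.
So 12^285 ≡ 141 · 482 · 424 · 180 · 12 ≡ 570 (mod 571).
Since 12^d ≡ 570 (mod 571), base 12 does not prove 571 composite.

570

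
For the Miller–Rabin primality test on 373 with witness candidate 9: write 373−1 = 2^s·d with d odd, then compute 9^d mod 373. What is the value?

373 − 1 = 372 = 2^2 · 93, so d = 93.
9^1 ≡ 9 (mod 373)
9^2 ≡ 9^2 = 81 ≡ 81 (mod 373)
9^4 ≡ 81^2 = 6561 ≡ 220 (mod 373)
9^8 ≡ 220^2 = 48400 ≡ 283 (mod 373)
9^16 ≡ 283^2 = 80089 ≡ 267 (mod 373)
9^32 ≡ 267^2 = 71289 ≡ 46 (mod 373)
9^64 ≡ 46^2 = 2116 ≡ 251 (mod 373)
93 = 64 + 16 + 8 + 4 + 1 in binary powers of 2.
So 9^93 ≡ 251 · 267 · 283 · 220 · 9 ≡ 1 (mod 373).
Since 9^d ≡ 1 (mod 373), base 9 does not prove 373 composite.

1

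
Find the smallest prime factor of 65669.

65669 is odd.
Digit sum 32, not divisible by 3.
Ends in 9: not divisible by 5.
7: 65669 = 7·9381 + 2
11: 65669 = 11·5969 + 10
13: 65669 = 13·5051 + 6
17: 65669 = 17·3862 + 15
19: 65669 = 19·3456 + 5
23: 65669 = 23·2855 + 4
29: 65669 = 29·2264 + 13
31: 65669 = 31·2118 + 11
37: 65669 = 37·1774 + 31
41: 65669 = 41·1601 + 28
43: 65669 = 43·1527 + 8
47: 65669 = 47·1397 + 10
53: 65669 = 53·1239 + 2
59: 65669 = 59·1113 + 2
61: 65669 = 61·1076 + 33
67: 65669 = 67·980 + 9
71: 65669 = 71·924 + 65
73: 65669 = 73·899 + 42
79: 65669 = 79·831 + 20
83: 65669 = 83·791 + 16
89: 65669 = 89·737 + 76
97: 65669 = 97·677

97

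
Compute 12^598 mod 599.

12^1 ≡ 12 (mod 599)
12^2 ≡ 12^2 = 144 ≡ 144 (mod 599)
12^4 ≡ 144^2 = 20736 ≡ 370 (mod 599)
12^8 ≡ 370^2 = 136900 ≡ 328 (mod 599)
12^16 ≡ 328^2 = 107584 ≡ 363 (mod 599)
12^32 ≡ 363^2 = 131769 ≡ 588 (mod 599)
12^64 ≡ 588^2 = 345744 ≡ 121 (mod 599)
12^128 ≡ 121^2 = 14641 ≡ 265 (mod 599)
12^256 ≡ 265^2 = 70225 ≡ 142 (mod 599)
12^512 ≡ 142^2 = 20164 ≡ 397 (mod 599)
598 = 512 + 64 + 16 + 4 + 2 in binary powers of 2.
So 12^598 ≡ 397 · 121 · 363 · 370 · 144 ≡ 1 (mod 599).
Since the result is 1, base 12 gives no evidence that 599 is composite.

1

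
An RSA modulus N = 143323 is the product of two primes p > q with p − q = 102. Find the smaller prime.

331

Since p = q + 102, we have 143323 = q(q + 102), so q² + 102q − 143323 = 0.
Discriminant: 102² + 4·143323 = 10404 + 573292 = 583696; √583696 = 764.
q = (−102 + 764)/2 = 331, and p = q + 102 = 433.
Check: 331 · 433 = 143323.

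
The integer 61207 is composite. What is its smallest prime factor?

61207 is odd.
Digit sum 16, not divisible by 3.
Ends in 7: not divisible by 5.
7: 61207 = 7·8743 + 6
11: 61207 = 11·5564 + 3
13: 61207 = 13·4708 + 3
17: 61207 = 17·3600 + 7
19: 61207 = 19·3221 + 8
23: 61207 = 23·2661 + 4
29: 61207 = 29·2110 + 17
31: 61207 = 31·1974 + 13
37: 61207 = 37·1654 + 9
41: 61207 = 41·1492 + 35
43: 61207 = 43·1423 + 18
47: 61207 = 47·1302 + 13
53: 61207 = 53·1154 + 45
59: 61207 = 59·1037 + 24
61: 61207 = 61·1003 + 24
67: 61207 = 67·913 + 36
71: 61207 = 71·862 + 5
73: 61207 = 73·838 + 33
79: 61207 = 79·774 + 61
83: 61207 = 83·737 + 36
89: 61207 = 89·687 + 64
97: 61207 = 97·631

97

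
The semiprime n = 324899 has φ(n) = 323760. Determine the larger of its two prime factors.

φ(n) = (p−1)(q−1) = n − (p+q) + 1, so p + q = 324899 − 323760 + 1 = 1140.
p and q are the roots of t² − 1140t + 324899 = 0.
Discriminant: 1140² − 4·324899 = 1299600 − 1299596 = 4; √4 = 2.
q = (1140 − 2)/2 = 569, p = (1140 + 2)/2 = 571.
Check: 569 · 571 = 324899.

571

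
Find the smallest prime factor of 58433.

71

58433 is odd.
Digit sum 23, not divisible by 3.
Ends in 3: not divisible by 5.
7: 58433 = 7·8347 + 4
11: 58433 = 11·5312 + 1
13: 58433 = 13·4494 + 11
17: 58433 = 17·3437 + 4
19: 58433 = 19·3075 + 8
23: 58433 = 23·2540 + 13
29: 58433 = 29·2014 + 27
31: 58433 = 31·1884 + 29
37: 58433 = 37·1579 + 10
41: 58433 = 41·1425 + 8
43: 58433 = 43·1358 + 39
47: 58433 = 47·1243 + 12
53: 58433 = 53·1102 + 27
59: 58433 = 59·990 + 23
61: 58433 = 61·957 + 56
67: 58433 = 67·872 + 9
71: 58433 = 71·823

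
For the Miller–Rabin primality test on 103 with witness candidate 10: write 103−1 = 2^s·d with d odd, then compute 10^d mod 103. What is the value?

103 − 1 = 102 = 2^1 · 51, so d = 51.
10^1 ≡ 10 (mod 103)
10^2 ≡ 10^2 = 100 ≡ 100 (mod 103)
10^4 ≡ 100^2 = 10000 ≡ 9 (mod 103)
10^8 ≡ 9^2 = 81 ≡ 81 (mod 103)
10^16 ≡ 81^2 = 6561 ≡ 72 (mod 103)
10^32 ≡ 72^2 = 5184 ≡ 34 (mod 103)
51 = 32 + 16 + 2 + 1 in binary powers of 2.
So 10^51 ≡ 34 · 72 · 100 · 10 ≡ 102 (mod 103).
Since 10^d ≡ 102 (mod 103), base 10 does not prove 103 composite.

102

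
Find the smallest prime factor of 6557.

79

6557 is odd.
Digit sum 23, not divisible by 3.
Ends in 7: not divisible by 5.
7: 6557 = 7·936 + 5
11: 6557 = 11·596 + 1
13: 6557 = 13·504 + 5
17: 6557 = 17·385 + 12
19: 6557 = 19·345 + 2
23: 6557 = 23·285 + 2
29: 6557 = 29·226 + 3
31: 6557 = 31·211 + 16
37: 6557 = 37·177 + 8
41: 6557 = 41·159 + 38
43: 6557 = 43·152 + 21
47: 6557 = 47·139 + 24
53: 6557 = 53·123 + 38
59: 6557 = 59·111 + 8
61: 6557 = 61·107 + 30
67: 6557 = 67·97 + 58
71: 6557 = 71·92 + 25
73: 6557 = 73·89 + 60
79: 6557 = 79·83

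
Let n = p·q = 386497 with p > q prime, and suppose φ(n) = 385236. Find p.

φ(n) = (p−1)(q−1) = n − (p+q) + 1, so p + q = 386497 − 385236 + 1 = 1262.
p and q are the roots of t² − 1262t + 386497 = 0.
Discriminant: 1262² − 4·386497 = 1592644 − 1545988 = 46656; √46656 = 216.
q = (1262 − 216)/2 = 523, p = (1262 + 216)/2 = 739.
Check: 523 · 739 = 386497.

739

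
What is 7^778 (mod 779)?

7^1 ≡ 7 (mod 779)
7^2 ≡ 7^2 = 49 ≡ 49 (mod 779)
7^4 ≡ 49^2 = 2401 ≡ 64 (mod 779)
7^8 ≡ 64^2 = 4096 ≡ 201 (mod 779)
7^16 ≡ 201^2 = 40401 ≡ 672 (mod 779)
7^32 ≡ 672^2 = 451584 ≡ 543 (mod 779)
7^64 ≡ 543^2 = 294849 ≡ 387 (mod 779)
7^128 ≡ 387^2 = 149769 ≡ 201 (mod 779)
7^256 ≡ 201^2 = 40401 ≡ 672 (mod 779)
7^512 ≡ 672^2 = 451584 ≡ 543 (mod 779)
778 = 512 + 256 + 8 + 2 in binary powers of 2.
So 7^778 ≡ 543 · 672 · 201 · 49 ≡ 292 (mod 779).
Since 292 ≠ 1, base 7 is a Fermat witness: 779 is composite.

292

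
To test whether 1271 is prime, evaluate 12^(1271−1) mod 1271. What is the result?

893

12^1 ≡ 12 (mod 1271)
12^2 ≡ 12^2 = 144 ≡ 144 (mod 1271)
12^4 ≡ 144^2 = 20736 ≡ 400 (mod 1271)
12^8 ≡ 400^2 = 160000 ≡ 1125 (mod 1271)
12^16 ≡ 1125^2 = 1265625 ≡ 980 (mod 1271)
12^32 ≡ 980^2 = 960400 ≡ 795 (mod 1271)
12^64 ≡ 795^2 = 632025 ≡ 338 (mod 1271)
12^128 ≡ 338^2 = 114244 ≡ 1125 (mod 1271)
12^256 ≡ 1125^2 = 1265625 ≡ 980 (mod 1271)
12^512 ≡ 980^2 = 960400 ≡ 795 (mod 1271)
12^1024 ≡ 795^2 = 632025 ≡ 338 (mod 1271)
1270 = 1024 + 128 + 64 + 32 + 16 + 4 + 2 in binary powers of 2.
So 12^1270 ≡ 338 · 1125 · 338 · 795 · 980 · 400 · 144 ≡ 893 (mod 1271).
Since 893 ≠ 1, base 12 is a Fermat witness: 1271 is composite.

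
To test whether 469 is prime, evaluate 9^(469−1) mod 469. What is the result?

9^1 ≡ 9 (mod 469)
9^2 ≡ 9^2 = 81 ≡ 81 (mod 469)
9^4 ≡ 81^2 = 6561 ≡ 464 (mod 469)
9^8 ≡ 464^2 = 215296 ≡ 25 (mod 469)
9^16 ≡ 25^2 = 625 ≡ 156 (mod 469)
9^32 ≡ 156^2 = 24336 ≡ 417 (mod 469)
9^64 ≡ 417^2 = 173889 ≡ 359 (mod 469)
9^128 ≡ 359^2 = 128881 ≡ 375 (mod 469)
9^256 ≡ 375^2 = 140625 ≡ 394 (mod 469)
468 = 256 + 128 + 64 + 16 + 4 in binary powers of 2.
So 9^468 ≡ 394 · 375 · 359 · 156 · 464 ≡ 64 (mod 469).
Since 64 ≠ 1, base 9 is a Fermat witness: 469 is composite.

64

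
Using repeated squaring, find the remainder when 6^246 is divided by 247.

64

6^1 ≡ 6 (mod 247)
6^2 ≡ 6^2 = 36 ≡ 36 (mod 247)
6^4 ≡ 36^2 = 1296 ≡ 61 (mod 247)
6^8 ≡ 61^2 = 3721 ≡ 16 (mod 247)
6^16 ≡ 16^2 = 256 ≡ 9 (mod 247)
6^32 ≡ 9^2 = 81 ≡ 81 (mod 247)
6^64 ≡ 81^2 = 6561 ≡ 139 (mod 247)
6^128 ≡ 139^2 = 19321 ≡ 55 (mod 247)
246 = 128 + 64 + 32 + 16 + 4 + 2 in binary powers of 2.
So 6^246 ≡ 55 · 139 · 81 · 9 · 61 · 36 ≡ 64 (mod 247).
Since 64 ≠ 1, base 6 is a Fermat witness: 247 is composite.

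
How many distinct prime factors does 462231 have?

5

462231 = 3^2 · 51359
51359 = 7 · 7337
7337 = 11 · 667
667 = 23 · 29
462231 = 3^2 · 7 · 11 · 23 · 29, which has 5 distinct prime factors.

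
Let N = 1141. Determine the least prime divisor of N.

1141 is odd.
Digit sum 7, not divisible by 3.
Ends in 1: not divisible by 5.
7: 1141 = 7·163

7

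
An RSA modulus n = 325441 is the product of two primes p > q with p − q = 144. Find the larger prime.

647

Since p = q + 144, we have 325441 = q(q + 144), so q² + 144q − 325441 = 0.
Discriminant: 144² + 4·325441 = 20736 + 1301764 = 1322500; √1322500 = 1150.
q = (−144 + 1150)/2 = 503, and p = q + 144 = 647.
Check: 503 · 647 = 325441.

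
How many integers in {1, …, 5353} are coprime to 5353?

5200

Factor: 5353 = 53 · 101.
φ(5353) = (53−1) · (101−1) = 52 · 100 = 5200.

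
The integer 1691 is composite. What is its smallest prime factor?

19

1691 is odd.
Digit sum 17, not divisible by 3.
Ends in 1: not divisible by 5.
7: 1691 = 7·241 + 4
11: 1691 = 11·153 + 8
13: 1691 = 13·130 + 1
17: 1691 = 17·99 + 8
19: 1691 = 19·89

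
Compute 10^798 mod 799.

212

10^1 ≡ 10 (mod 799)
10^2 ≡ 10^2 = 100 ≡ 100 (mod 799)
10^4 ≡ 100^2 = 10000 ≡ 412 (mod 799)
10^8 ≡ 412^2 = 169744 ≡ 356 (mod 799)
10^16 ≡ 356^2 = 126736 ≡ 494 (mod 799)
10^32 ≡ 494^2 = 244036 ≡ 341 (mod 799)
10^64 ≡ 341^2 = 116281 ≡ 426 (mod 799)
10^128 ≡ 426^2 = 181476 ≡ 103 (mod 799)
10^256 ≡ 103^2 = 10609 ≡ 222 (mod 799)
10^512 ≡ 222^2 = 49284 ≡ 545 (mod 799)
798 = 512 + 256 + 16 + 8 + 4 + 2 in binary powers of 2.
So 10^798 ≡ 545 · 222 · 494 · 356 · 412 · 100 ≡ 212 (mod 799).
Since 212 ≠ 1, base 10 is a Fermat witness: 799 is composite.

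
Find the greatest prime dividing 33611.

33611 = 19 · 1769
1769 = 29 · 61
61 is prime.
So 33611 = 19 · 29 · 61; the largest prime factor is 61.

61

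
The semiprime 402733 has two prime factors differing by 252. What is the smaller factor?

Since p = q + 252, we have 402733 = q(q + 252), so q² + 252q − 402733 = 0.
Discriminant: 252² + 4·402733 = 63504 + 1610932 = 1674436; √1674436 = 1294.
q = (−252 + 1294)/2 = 521, and p = q + 252 = 773.
Check: 521 · 773 = 402733.

521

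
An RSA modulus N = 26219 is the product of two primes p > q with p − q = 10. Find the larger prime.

Since p = q + 10, we have 26219 = q(q + 10), so q² + 10q − 26219 = 0.
Discriminant: 10² + 4·26219 = 100 + 104876 = 104976; √104976 = 324.
q = (−10 + 324)/2 = 157, and p = q + 10 = 167.
Check: 157 · 167 = 26219.

167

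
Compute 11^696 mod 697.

11^1 ≡ 11 (mod 697)
11^2 ≡ 11^2 = 121 ≡ 121 (mod 697)
11^4 ≡ 121^2 = 14641 ≡ 4 (mod 697)
11^8 ≡ 4^2 = 16 ≡ 16 (mod 697)
11^16 ≡ 16^2 = 256 ≡ 256 (mod 697)
11^32 ≡ 256^2 = 65536 ≡ 18 (mod 697)
11^64 ≡ 18^2 = 324 ≡ 324 (mod 697)
11^128 ≡ 324^2 = 104976 ≡ 426 (mod 697)
11^256 ≡ 426^2 = 181476 ≡ 256 (mod 697)
11^512 ≡ 256^2 = 65536 ≡ 18 (mod 697)
696 = 512 + 128 + 32 + 16 + 8 in binary powers of 2.
So 11^696 ≡ 18 · 426 · 18 · 256 · 16 ≡ 543 (mod 697).
Since 543 ≠ 1, base 11 is a Fermat witness: 697 is composite.

543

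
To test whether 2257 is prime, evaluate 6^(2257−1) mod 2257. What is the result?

6^1 ≡ 6 (mod 2257)
6^2 ≡ 6^2 = 36 ≡ 36 (mod 2257)
6^4 ≡ 36^2 = 1296 ≡ 1296 (mod 2257)
6^8 ≡ 1296^2 = 1679616 ≡ 408 (mod 2257)
6^16 ≡ 408^2 = 166464 ≡ 1703 (mod 2257)
6^32 ≡ 1703^2 = 2900209 ≡ 2221 (mod 2257)
6^64 ≡ 2221^2 = 4932841 ≡ 1296 (mod 2257)
6^128 ≡ 1296^2 = 1679616 ≡ 408 (mod 2257)
6^256 ≡ 408^2 = 166464 ≡ 1703 (mod 2257)
6^512 ≡ 1703^2 = 2900209 ≡ 2221 (mod 2257)
6^1024 ≡ 2221^2 = 4932841 ≡ 1296 (mod 2257)
6^2048 ≡ 1296^2 = 1679616 ≡ 408 (mod 2257)
2256 = 2048 + 128 + 64 + 16 in binary powers of 2.
So 6^2256 ≡ 408 · 408 · 1296 · 1703 ≡ 741 (mod 2257).
Since 741 ≠ 1, base 6 is a Fermat witness: 2257 is composite.

741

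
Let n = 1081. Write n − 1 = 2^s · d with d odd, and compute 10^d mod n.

264

1081 − 1 = 1080 = 2^3 · 135, so d = 135.
10^1 ≡ 10 (mod 1081)
10^2 ≡ 10^2 = 100 ≡ 100 (mod 1081)
10^4 ≡ 100^2 = 10000 ≡ 271 (mod 1081)
10^8 ≡ 271^2 = 73441 ≡ 1014 (mod 1081)
10^16 ≡ 1014^2 = 1028196 ≡ 165 (mod 1081)
10^32 ≡ 165^2 = 27225 ≡ 200 (mod 1081)
10^64 ≡ 200^2 = 40000 ≡ 3 (mod 1081)
10^128 ≡ 3^2 = 9 ≡ 9 (mod 1081)
135 = 128 + 4 + 2 + 1 in binary powers of 2.
So 10^135 ≡ 9 · 271 · 100 · 10 ≡ 264 (mod 1081).
Squaring chain: 264 → 512 → 542; never reaches −1, so base 10 is a Miller–Rabin witness that 1081 is composite.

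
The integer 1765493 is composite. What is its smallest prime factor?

83

1765493 is odd.
Digit sum 35, not divisible by 3.
Ends in 3: not divisible by 5.
7: 1765493 = 7·252213 + 2
11: 1765493 = 11·160499 + 4
13: 1765493 = 13·135807 + 2
17: 1765493 = 17·103852 + 9
19: 1765493 = 19·92920 + 13
23: 1765493 = 23·76760 + 13
29: 1765493 = 29·60879 + 2
31: 1765493 = 31·56951 + 12
37: 1765493 = 37·47716 + 1
41: 1765493 = 41·43060 + 33
43: 1765493 = 43·41057 + 42
47: 1765493 = 47·37563 + 32
53: 1765493 = 53·33311 + 10
59: 1765493 = 59·29923 + 36
61: 1765493 = 61·28942 + 31
67: 1765493 = 67·26350 + 43
71: 1765493 = 71·24866 + 7
73: 1765493 = 73·24184 + 61
79: 1765493 = 79·22348 + 1
83: 1765493 = 83·21271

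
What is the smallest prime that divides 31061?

31061 is odd.
Digit sum 11, not divisible by 3.
Ends in 1: not divisible by 5.
7: 31061 = 7·4437 + 2
11: 31061 = 11·2823 + 8
13: 31061 = 13·2389 + 4
17: 31061 = 17·1827 + 2
19: 31061 = 19·1634 + 15
23: 31061 = 23·1350 + 11
29: 31061 = 29·1071 + 2
31: 31061 = 31·1001 + 30
37: 31061 = 37·839 + 18
41: 31061 = 41·757 + 24
43: 31061 = 43·722 + 15
47: 31061 = 47·660 + 41
53: 31061 = 53·586 + 3
59: 31061 = 59·526 + 27
61: 31061 = 61·509 + 12
67: 31061 = 67·463 + 40
71: 31061 = 71·437 + 34
73: 31061 = 73·425 + 36
79: 31061 = 79·393 + 14
83: 31061 = 83·374 + 19
89: 31061 = 89·349

89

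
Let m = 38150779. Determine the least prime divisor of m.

38150779 is odd.
Digit sum 40, not divisible by 3.
Ends in 9: not divisible by 5.
7: 38150779 = 7·5450111 + 2
11: 38150779 = 11·3468252 + 7
13: 38150779 = 13·2934675 + 4
17: 38150779 = 17·2244163 + 8
19: 38150779 = 19·2007935 + 14
23: 38150779 = 23·1658729 + 12
29: 38150779 = 29·1315544 + 3
31: 38150779 = 31·1230670 + 9
37: 38150779 = 37·1031102 + 5
41: 38150779 = 41·930506 + 33
43: 38150779 = 43·887227 + 18
47: 38150779 = 47·811718 + 33
53: 38150779 = 53·719826 + 1
59: 38150779 = 59·646623 + 22
61: 38150779 = 61·625422 + 37
67: 38150779 = 67·569414 + 41
71: 38150779 = 71·537334 + 65
73: 38150779 = 73·522613 + 30
79: 38150779 = 79·482921 + 20
83: 38150779 = 83·459647 + 78
89: 38150779 = 89·428660 + 39
97: 38150779 = 97·393307

97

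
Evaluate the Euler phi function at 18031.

Factor: 18031 = 13 · 19 · 73.
φ(18031) = (13−1) · (19−1) · (73−1) = 12 · 18 · 72 = 15552.

15552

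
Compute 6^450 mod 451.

6^1 ≡ 6 (mod 451)
6^2 ≡ 6^2 = 36 ≡ 36 (mod 451)
6^4 ≡ 36^2 = 1296 ≡ 394 (mod 451)
6^8 ≡ 394^2 = 155236 ≡ 92 (mod 451)
6^16 ≡ 92^2 = 8464 ≡ 346 (mod 451)
6^32 ≡ 346^2 = 119716 ≡ 201 (mod 451)
6^64 ≡ 201^2 = 40401 ≡ 262 (mod 451)
6^128 ≡ 262^2 = 68644 ≡ 92 (mod 451)
6^256 ≡ 92^2 = 8464 ≡ 346 (mod 451)
450 = 256 + 128 + 64 + 2 in binary powers of 2.
So 6^450 ≡ 346 · 92 · 262 · 36 ≡ 155 (mod 451).
Since 155 ≠ 1, base 6 is a Fermat witness: 451 is composite.

155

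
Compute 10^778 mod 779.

139

10^1 ≡ 10 (mod 779)
10^2 ≡ 10^2 = 100 ≡ 100 (mod 779)
10^4 ≡ 100^2 = 10000 ≡ 652 (mod 779)
10^8 ≡ 652^2 = 425104 ≡ 549 (mod 779)
10^16 ≡ 549^2 = 301401 ≡ 707 (mod 779)
10^32 ≡ 707^2 = 499849 ≡ 510 (mod 779)
10^64 ≡ 510^2 = 260100 ≡ 693 (mod 779)
10^128 ≡ 693^2 = 480249 ≡ 385 (mod 779)
10^256 ≡ 385^2 = 148225 ≡ 215 (mod 779)
10^512 ≡ 215^2 = 46225 ≡ 264 (mod 779)
778 = 512 + 256 + 8 + 2 in binary powers of 2.
So 10^778 ≡ 264 · 215 · 549 · 100 ≡ 139 (mod 779).
Since 139 ≠ 1, base 10 is a Fermat witness: 779 is composite.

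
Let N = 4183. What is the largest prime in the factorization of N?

4183 = 47 · 89
89 is prime.
So 4183 = 47 · 89; the largest prime factor is 89.

89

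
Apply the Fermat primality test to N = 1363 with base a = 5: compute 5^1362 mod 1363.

5^1 ≡ 5 (mod 1363)
5^2 ≡ 5^2 = 25 ≡ 25 (mod 1363)
5^4 ≡ 25^2 = 625 ≡ 625 (mod 1363)
5^8 ≡ 625^2 = 390625 ≡ 807 (mod 1363)
5^16 ≡ 807^2 = 651249 ≡ 1098 (mod 1363)
5^32 ≡ 1098^2 = 1205604 ≡ 712 (mod 1363)
5^64 ≡ 712^2 = 506944 ≡ 1271 (mod 1363)
5^128 ≡ 1271^2 = 1615441 ≡ 286 (mod 1363)
5^256 ≡ 286^2 = 81796 ≡ 16 (mod 1363)
5^512 ≡ 16^2 = 256 ≡ 256 (mod 1363)
5^1024 ≡ 256^2 = 65536 ≡ 112 (mod 1363)
1362 = 1024 + 256 + 64 + 16 + 2 in binary powers of 2.
So 5^1362 ≡ 112 · 16 · 1271 · 1098 · 25 ≡ 306 (mod 1363).
Since 306 ≠ 1, base 5 is a Fermat witness: 1363 is composite.

306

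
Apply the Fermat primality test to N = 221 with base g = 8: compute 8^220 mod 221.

118

8^1 ≡ 8 (mod 221)
8^2 ≡ 8^2 = 64 ≡ 64 (mod 221)
8^4 ≡ 64^2 = 4096 ≡ 118 (mod 221)
8^8 ≡ 118^2 = 13924 ≡ 1 (mod 221)
8^16 ≡ 1^2 = 1 ≡ 1 (mod 221)
8^32 ≡ 1^2 = 1 ≡ 1 (mod 221)
8^64 ≡ 1^2 = 1 ≡ 1 (mod 221)
8^128 ≡ 1^2 = 1 ≡ 1 (mod 221)
220 = 128 + 64 + 16 + 8 + 4 in binary powers of 2.
So 8^220 ≡ 1 · 1 · 1 · 1 · 118 ≡ 118 (mod 221).
Since 118 ≠ 1, base 8 is a Fermat witness: 221 is composite.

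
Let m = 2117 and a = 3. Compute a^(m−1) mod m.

3^1 ≡ 3 (mod 2117)
3^2 ≡ 3^2 = 9 ≡ 9 (mod 2117)
3^4 ≡ 9^2 = 81 ≡ 81 (mod 2117)
3^8 ≡ 81^2 = 6561 ≡ 210 (mod 2117)
3^16 ≡ 210^2 = 44100 ≡ 1760 (mod 2117)
3^32 ≡ 1760^2 = 3097600 ≡ 429 (mod 2117)
3^64 ≡ 429^2 = 184041 ≡ 1979 (mod 2117)
3^128 ≡ 1979^2 = 3916441 ≡ 2108 (mod 2117)
3^256 ≡ 2108^2 = 4443664 ≡ 81 (mod 2117)
3^512 ≡ 81^2 = 6561 ≡ 210 (mod 2117)
3^1024 ≡ 210^2 = 44100 ≡ 1760 (mod 2117)
3^2048 ≡ 1760^2 = 3097600 ≡ 429 (mod 2117)
2116 = 2048 + 64 + 4 in binary powers of 2.
So 3^2116 ≡ 429 · 1979 · 81 ≡ 1760 (mod 2117).
Since 1760 ≠ 1, base 3 is a Fermat witness: 2117 is composite.

1760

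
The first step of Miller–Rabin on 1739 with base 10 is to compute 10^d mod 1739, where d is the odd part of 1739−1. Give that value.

1739 − 1 = 1738 = 2^1 · 869, so d = 869.
10^1 ≡ 10 (mod 1739)
10^2 ≡ 10^2 = 100 ≡ 100 (mod 1739)
10^4 ≡ 100^2 = 10000 ≡ 1305 (mod 1739)
10^8 ≡ 1305^2 = 1703025 ≡ 544 (mod 1739)
10^16 ≡ 544^2 = 295936 ≡ 306 (mod 1739)
10^32 ≡ 306^2 = 93636 ≡ 1469 (mod 1739)
10^64 ≡ 1469^2 = 2157961 ≡ 1601 (mod 1739)
10^128 ≡ 1601^2 = 2563201 ≡ 1654 (mod 1739)
10^256 ≡ 1654^2 = 2735716 ≡ 269 (mod 1739)
10^512 ≡ 269^2 = 72361 ≡ 1062 (mod 1739)
869 = 512 + 256 + 64 + 32 + 4 + 1 in binary powers of 2.
So 10^869 ≡ 1062 · 269 · 1601 · 1469 · 1305 · 10 ≡ 655 (mod 1739).
Squaring chain: 655; never reaches −1, so base 10 is a Miller–Rabin witness that 1739 is composite.

655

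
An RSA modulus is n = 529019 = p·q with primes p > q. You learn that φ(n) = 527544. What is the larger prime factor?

φ(n) = (p−1)(q−1) = n − (p+q) + 1, so p + q = 529019 − 527544 + 1 = 1476.
p and q are the roots of t² − 1476t + 529019 = 0.
Discriminant: 1476² − 4·529019 = 2178576 − 2116076 = 62500; √62500 = 250.
q = (1476 − 250)/2 = 613, p = (1476 + 250)/2 = 863.
Check: 613 · 863 = 529019.

863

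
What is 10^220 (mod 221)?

81

10^1 ≡ 10 (mod 221)
10^2 ≡ 10^2 = 100 ≡ 100 (mod 221)
10^4 ≡ 100^2 = 10000 ≡ 55 (mod 221)
10^8 ≡ 55^2 = 3025 ≡ 152 (mod 221)
10^16 ≡ 152^2 = 23104 ≡ 120 (mod 221)
10^32 ≡ 120^2 = 14400 ≡ 35 (mod 221)
10^64 ≡ 35^2 = 1225 ≡ 120 (mod 221)
10^128 ≡ 120^2 = 14400 ≡ 35 (mod 221)
220 = 128 + 64 + 16 + 8 + 4 in binary powers of 2.
So 10^220 ≡ 35 · 120 · 120 · 152 · 55 ≡ 81 (mod 221).
Since 81 ≠ 1, base 10 is a Fermat witness: 221 is composite.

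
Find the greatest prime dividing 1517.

41

1517 = 37 · 41
41 is prime.
So 1517 = 37 · 41; the largest prime factor is 41.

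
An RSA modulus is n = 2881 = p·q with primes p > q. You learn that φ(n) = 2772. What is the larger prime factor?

67

φ(n) = (p−1)(q−1) = n − (p+q) + 1, so p + q = 2881 − 2772 + 1 = 110.
p and q are the roots of t² − 110t + 2881 = 0.
Discriminant: 110² − 4·2881 = 12100 − 11524 = 576; √576 = 24.
q = (110 − 24)/2 = 43, p = (110 + 24)/2 = 67.
Check: 43 · 67 = 2881.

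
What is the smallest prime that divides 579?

3

579 is odd.
Digit sum 21, divisible by 3.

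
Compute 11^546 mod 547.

1

11^1 ≡ 11 (mod 547)
11^2 ≡ 11^2 = 121 ≡ 121 (mod 547)
11^4 ≡ 121^2 = 14641 ≡ 419 (mod 547)
11^8 ≡ 419^2 = 175561 ≡ 521 (mod 547)
11^16 ≡ 521^2 = 271441 ≡ 129 (mod 547)
11^32 ≡ 129^2 = 16641 ≡ 231 (mod 547)
11^64 ≡ 231^2 = 53361 ≡ 302 (mod 547)
11^128 ≡ 302^2 = 91204 ≡ 402 (mod 547)
11^256 ≡ 402^2 = 161604 ≡ 239 (mod 547)
11^512 ≡ 239^2 = 57121 ≡ 233 (mod 547)
546 = 512 + 32 + 2 in binary powers of 2.
So 11^546 ≡ 233 · 231 · 121 ≡ 1 (mod 547).
Since the result is 1, base 11 gives no evidence that 547 is composite.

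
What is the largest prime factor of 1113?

53

1113 = 3 · 371
371 = 7 · 53
53 is prime.
So 1113 = 3 · 7 · 53; the largest prime factor is 53.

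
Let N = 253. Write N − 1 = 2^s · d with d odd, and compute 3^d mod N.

253 − 1 = 252 = 2^2 · 63, so d = 63.
3^1 ≡ 3 (mod 253)
3^2 ≡ 3^2 = 9 ≡ 9 (mod 253)
3^4 ≡ 9^2 = 81 ≡ 81 (mod 253)
3^8 ≡ 81^2 = 6561 ≡ 236 (mod 253)
3^16 ≡ 236^2 = 55696 ≡ 36 (mod 253)
3^32 ≡ 36^2 = 1296 ≡ 31 (mod 253)
63 = 32 + 16 + 8 + 4 + 2 + 1 in binary powers of 2.
So 3^63 ≡ 31 · 36 · 236 · 81 · 9 · 3 ≡ 236 (mod 253).
Squaring chain: 236 → 36; never reaches −1, so base 3 is a Miller–Rabin witness that 253 is composite.

236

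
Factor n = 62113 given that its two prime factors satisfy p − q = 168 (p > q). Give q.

Since p = q + 168, we have 62113 = q(q + 168), so q² + 168q − 62113 = 0.
Discriminant: 168² + 4·62113 = 28224 + 248452 = 276676; √276676 = 526.
q = (−168 + 526)/2 = 179, and p = q + 168 = 347.
Check: 179 · 347 = 62113.

179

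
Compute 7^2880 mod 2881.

7^1 ≡ 7 (mod 2881)
7^2 ≡ 7^2 = 49 ≡ 49 (mod 2881)
7^4 ≡ 49^2 = 2401 ≡ 2401 (mod 2881)
7^8 ≡ 2401^2 = 5764801 ≡ 2801 (mod 2881)
7^16 ≡ 2801^2 = 7845601 ≡ 638 (mod 2881)
7^32 ≡ 638^2 = 407044 ≡ 823 (mod 2881)
7^64 ≡ 823^2 = 677329 ≡ 294 (mod 2881)
7^128 ≡ 294^2 = 86436 ≡ 6 (mod 2881)
7^256 ≡ 6^2 = 36 ≡ 36 (mod 2881)
7^512 ≡ 36^2 = 1296 ≡ 1296 (mod 2881)
7^1024 ≡ 1296^2 = 1679616 ≡ 2874 (mod 2881)
7^2048 ≡ 2874^2 = 8259876 ≡ 49 (mod 2881)
2880 = 2048 + 512 + 256 + 64 in binary powers of 2.
So 7^2880 ≡ 49 · 1296 · 36 · 294 ≡ 560 (mod 2881).
Since 560 ≠ 1, base 7 is a Fermat witness: 2881 is composite.

560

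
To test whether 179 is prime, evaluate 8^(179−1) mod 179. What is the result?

1

8^1 ≡ 8 (mod 179)
8^2 ≡ 8^2 = 64 ≡ 64 (mod 179)
8^4 ≡ 64^2 = 4096 ≡ 158 (mod 179)
8^8 ≡ 158^2 = 24964 ≡ 83 (mod 179)
8^16 ≡ 83^2 = 6889 ≡ 87 (mod 179)
8^32 ≡ 87^2 = 7569 ≡ 51 (mod 179)
8^64 ≡ 51^2 = 2601 ≡ 95 (mod 179)
8^128 ≡ 95^2 = 9025 ≡ 75 (mod 179)
178 = 128 + 32 + 16 + 2 in binary powers of 2.
So 8^178 ≡ 75 · 51 · 87 · 64 ≡ 1 (mod 179).
Since the result is 1, base 8 gives no evidence that 179 is composite.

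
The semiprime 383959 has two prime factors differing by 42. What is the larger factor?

641

Since p = q + 42, we have 383959 = q(q + 42), so q² + 42q − 383959 = 0.
Discriminant: 42² + 4·383959 = 1764 + 1535836 = 1537600; √1537600 = 1240.
q = (−42 + 1240)/2 = 599, and p = q + 42 = 641.
Check: 599 · 641 = 383959.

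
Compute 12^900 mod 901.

12^1 ≡ 12 (mod 901)
12^2 ≡ 12^2 = 144 ≡ 144 (mod 901)
12^4 ≡ 144^2 = 20736 ≡ 13 (mod 901)
12^8 ≡ 13^2 = 169 ≡ 169 (mod 901)
12^16 ≡ 169^2 = 28561 ≡ 630 (mod 901)
12^32 ≡ 630^2 = 396900 ≡ 460 (mod 901)
12^64 ≡ 460^2 = 211600 ≡ 766 (mod 901)
12^128 ≡ 766^2 = 586756 ≡ 205 (mod 901)
12^256 ≡ 205^2 = 42025 ≡ 579 (mod 901)
12^512 ≡ 579^2 = 335241 ≡ 69 (mod 901)
900 = 512 + 256 + 128 + 4 in binary powers of 2.
So 12^900 ≡ 69 · 579 · 205 · 13 ≡ 47 (mod 901).
Since 47 ≠ 1, base 12 is a Fermat witness: 901 is composite.

47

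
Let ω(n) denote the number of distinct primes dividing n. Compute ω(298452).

6

298452 = 2^2 · 74613
74613 = 3 · 24871
24871 = 7 · 3553
3553 = 11 · 323
323 = 17 · 19
298452 = 2^2 · 3 · 7 · 11 · 17 · 19, which has 6 distinct prime factors.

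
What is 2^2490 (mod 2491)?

2^1 ≡ 2 (mod 2491)
2^2 ≡ 2^2 = 4 ≡ 4 (mod 2491)
2^4 ≡ 4^2 = 16 ≡ 16 (mod 2491)
2^8 ≡ 16^2 = 256 ≡ 256 (mod 2491)
2^16 ≡ 256^2 = 65536 ≡ 770 (mod 2491)
2^32 ≡ 770^2 = 592900 ≡ 42 (mod 2491)
2^64 ≡ 42^2 = 1764 ≡ 1764 (mod 2491)
2^128 ≡ 1764^2 = 3111696 ≡ 437 (mod 2491)
2^256 ≡ 437^2 = 190969 ≡ 1653 (mod 2491)
2^512 ≡ 1653^2 = 2732409 ≡ 2273 (mod 2491)
2^1024 ≡ 2273^2 = 5166529 ≡ 195 (mod 2491)
2^2048 ≡ 195^2 = 38025 ≡ 660 (mod 2491)
2490 = 2048 + 256 + 128 + 32 + 16 + 8 + 2 in binary powers of 2.
So 2^2490 ≡ 660 · 1653 · 437 · 42 · 770 · 256 · 4 ≡ 2414 (mod 2491).
Since 2414 ≠ 1, base 2 is a Fermat witness: 2491 is composite.

2414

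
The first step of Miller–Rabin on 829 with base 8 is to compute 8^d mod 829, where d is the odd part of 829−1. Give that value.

829 − 1 = 828 = 2^2 · 207, so d = 207.
8^1 ≡ 8 (mod 829)
8^2 ≡ 8^2 = 64 ≡ 64 (mod 829)
8^4 ≡ 64^2 = 4096 ≡ 780 (mod 829)
8^8 ≡ 780^2 = 608400 ≡ 743 (mod 829)
8^16 ≡ 743^2 = 552049 ≡ 764 (mod 829)
8^32 ≡ 764^2 = 583696 ≡ 80 (mod 829)
8^64 ≡ 80^2 = 6400 ≡ 597 (mod 829)
8^128 ≡ 597^2 = 356409 ≡ 768 (mod 829)
207 = 128 + 64 + 8 + 4 + 2 + 1 in binary powers of 2.
So 8^207 ≡ 768 · 597 · 743 · 780 · 64 · 8 ≡ 246 (mod 829).
Squaring chain: 246 → 828; reaches −1, so base 8 does not prove 829 composite.

246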